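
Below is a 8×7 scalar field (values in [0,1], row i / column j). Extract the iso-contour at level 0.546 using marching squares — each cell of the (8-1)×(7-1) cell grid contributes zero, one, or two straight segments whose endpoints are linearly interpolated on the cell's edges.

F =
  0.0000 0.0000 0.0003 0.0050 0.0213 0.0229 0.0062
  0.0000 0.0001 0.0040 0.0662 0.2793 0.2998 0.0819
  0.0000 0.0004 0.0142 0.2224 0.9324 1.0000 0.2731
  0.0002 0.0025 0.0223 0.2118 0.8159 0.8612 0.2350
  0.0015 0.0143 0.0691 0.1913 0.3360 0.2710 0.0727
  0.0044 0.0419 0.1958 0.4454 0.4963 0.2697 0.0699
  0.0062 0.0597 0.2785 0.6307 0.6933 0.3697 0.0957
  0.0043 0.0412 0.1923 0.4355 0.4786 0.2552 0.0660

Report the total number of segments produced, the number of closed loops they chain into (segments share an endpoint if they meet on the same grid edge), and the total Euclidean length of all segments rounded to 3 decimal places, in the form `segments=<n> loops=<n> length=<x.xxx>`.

cell (1,3): code 0100 → (1.408,4.000)–(2.000,3.456)
cell (1,4): code 1100 → (1.352,5.000)–(1.408,4.000)
cell (1,5): code 1000 → (2.000,5.625)–(1.352,5.000)
cell (2,3): code 0110 → (2.000,3.456)–(3.000,3.553)
cell (2,5): code 1001 → (3.000,5.503)–(2.000,5.625)
cell (3,3): code 0010 → (3.000,3.553)–(3.562,4.000)
cell (3,4): code 0011 → (3.562,4.000)–(3.534,5.000)
cell (3,5): code 0001 → (3.534,5.000)–(3.000,5.503)
cell (5,2): code 0100 → (5.543,3.000)–(6.000,2.760)
cell (5,3): code 1100 → (5.252,4.000)–(5.543,3.000)
cell (5,4): code 1000 → (6.000,4.455)–(5.252,4.000)
cell (6,2): code 0010 → (6.000,2.760)–(6.434,3.000)
cell (6,3): code 0011 → (6.434,3.000)–(6.686,4.000)
cell (6,4): code 0001 → (6.686,4.000)–(6.000,4.455)
total: 14 segments, chained into 2 closed loop(s), length Σ = 11.954366

segments=14 loops=2 length=11.954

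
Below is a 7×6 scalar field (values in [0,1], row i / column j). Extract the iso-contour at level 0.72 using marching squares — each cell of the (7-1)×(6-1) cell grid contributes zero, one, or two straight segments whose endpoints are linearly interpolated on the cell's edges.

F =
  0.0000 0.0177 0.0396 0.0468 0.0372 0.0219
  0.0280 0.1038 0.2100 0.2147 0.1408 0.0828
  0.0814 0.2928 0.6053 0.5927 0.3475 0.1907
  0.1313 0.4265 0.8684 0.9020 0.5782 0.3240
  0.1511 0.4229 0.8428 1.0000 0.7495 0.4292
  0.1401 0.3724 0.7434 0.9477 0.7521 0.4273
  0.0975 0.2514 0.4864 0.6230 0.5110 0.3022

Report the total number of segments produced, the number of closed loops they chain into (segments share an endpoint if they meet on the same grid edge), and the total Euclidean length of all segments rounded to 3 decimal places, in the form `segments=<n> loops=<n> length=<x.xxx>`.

segments=12 loops=1 length=9.227

cell (2,1): code 0100 → (2.436,2.000)–(3.000,1.664)
cell (2,2): code 1100 → (2.412,3.000)–(2.436,2.000)
cell (2,3): code 1000 → (3.000,3.562)–(2.412,3.000)
cell (3,1): code 0110 → (3.000,1.664)–(4.000,1.708)
cell (3,3): code 1101 → (3.828,4.000)–(3.000,3.562)
cell (3,4): code 1000 → (4.000,4.092)–(3.828,4.000)
cell (4,1): code 0110 → (4.000,1.708)–(5.000,1.937)
cell (4,4): code 1001 → (5.000,4.099)–(4.000,4.092)
cell (5,1): code 0010 → (5.000,1.937)–(5.091,2.000)
cell (5,2): code 0011 → (5.091,2.000)–(5.701,3.000)
cell (5,3): code 0011 → (5.701,3.000)–(5.133,4.000)
cell (5,4): code 0001 → (5.133,4.000)–(5.000,4.099)
total: 12 segments, chained into 1 closed loop(s), length Σ = 9.227366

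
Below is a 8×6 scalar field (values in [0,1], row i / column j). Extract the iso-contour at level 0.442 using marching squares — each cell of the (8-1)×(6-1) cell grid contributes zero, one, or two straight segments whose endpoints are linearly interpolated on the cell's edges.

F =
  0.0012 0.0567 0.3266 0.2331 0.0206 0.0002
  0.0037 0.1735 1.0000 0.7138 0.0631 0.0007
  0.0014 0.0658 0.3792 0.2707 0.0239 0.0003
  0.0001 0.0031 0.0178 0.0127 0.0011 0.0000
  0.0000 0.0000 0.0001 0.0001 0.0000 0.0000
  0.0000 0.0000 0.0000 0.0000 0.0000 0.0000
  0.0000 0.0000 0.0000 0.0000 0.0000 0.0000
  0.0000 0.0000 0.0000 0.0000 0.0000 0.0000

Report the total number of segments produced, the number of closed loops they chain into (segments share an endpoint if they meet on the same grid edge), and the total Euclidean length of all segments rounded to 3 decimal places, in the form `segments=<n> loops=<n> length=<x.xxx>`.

segments=6 loops=1 length=5.712

cell (0,1): code 0100 → (0.171,2.000)–(1.000,1.325)
cell (0,2): code 1100 → (0.435,3.000)–(0.171,2.000)
cell (0,3): code 1000 → (1.000,3.418)–(0.435,3.000)
cell (1,1): code 0010 → (1.000,1.325)–(1.899,2.000)
cell (1,2): code 0011 → (1.899,2.000)–(1.613,3.000)
cell (1,3): code 0001 → (1.613,3.000)–(1.000,3.418)
total: 6 segments, chained into 1 closed loop(s), length Σ = 5.712102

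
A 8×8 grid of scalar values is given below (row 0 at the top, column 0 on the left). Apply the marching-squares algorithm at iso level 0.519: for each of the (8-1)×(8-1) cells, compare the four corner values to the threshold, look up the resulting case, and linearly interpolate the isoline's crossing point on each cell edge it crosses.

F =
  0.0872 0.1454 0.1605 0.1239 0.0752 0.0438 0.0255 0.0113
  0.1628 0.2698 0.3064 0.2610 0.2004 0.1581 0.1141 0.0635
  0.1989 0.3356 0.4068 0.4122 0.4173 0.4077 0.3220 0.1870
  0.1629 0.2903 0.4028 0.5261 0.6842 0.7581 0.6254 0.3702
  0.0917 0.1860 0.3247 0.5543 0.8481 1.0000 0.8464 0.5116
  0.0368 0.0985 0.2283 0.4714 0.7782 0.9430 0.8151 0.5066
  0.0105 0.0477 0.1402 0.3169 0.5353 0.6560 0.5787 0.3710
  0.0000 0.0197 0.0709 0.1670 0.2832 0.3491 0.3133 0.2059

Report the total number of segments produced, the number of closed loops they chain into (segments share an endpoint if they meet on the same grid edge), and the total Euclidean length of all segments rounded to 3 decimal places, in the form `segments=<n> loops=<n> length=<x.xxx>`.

segments=16 loops=1 length=13.054

cell (2,2): code 0100 → (2.938,3.000)–(3.000,2.942)
cell (2,3): code 1100 → (2.381,4.000)–(2.938,3.000)
cell (2,4): code 1100 → (2.318,5.000)–(2.381,4.000)
cell (2,5): code 1100 → (2.649,6.000)–(2.318,5.000)
cell (2,6): code 1000 → (3.000,6.417)–(2.649,6.000)
cell (3,2): code 0110 → (3.000,2.942)–(4.000,2.846)
cell (3,6): code 1001 → (4.000,6.978)–(3.000,6.417)
cell (4,2): code 0010 → (4.000,2.846)–(4.426,3.000)
cell (4,3): code 0111 → (4.426,3.000)–(5.000,3.155)
cell (4,6): code 1001 → (5.000,6.960)–(4.000,6.978)
cell (5,3): code 0110 → (5.000,3.155)–(6.000,3.925)
cell (5,6): code 1001 → (6.000,6.287)–(5.000,6.960)
cell (6,3): code 0010 → (6.000,3.925)–(6.065,4.000)
cell (6,4): code 0011 → (6.065,4.000)–(6.446,5.000)
cell (6,5): code 0011 → (6.446,5.000)–(6.225,6.000)
cell (6,6): code 0001 → (6.225,6.000)–(6.000,6.287)
total: 16 segments, chained into 1 closed loop(s), length Σ = 13.054202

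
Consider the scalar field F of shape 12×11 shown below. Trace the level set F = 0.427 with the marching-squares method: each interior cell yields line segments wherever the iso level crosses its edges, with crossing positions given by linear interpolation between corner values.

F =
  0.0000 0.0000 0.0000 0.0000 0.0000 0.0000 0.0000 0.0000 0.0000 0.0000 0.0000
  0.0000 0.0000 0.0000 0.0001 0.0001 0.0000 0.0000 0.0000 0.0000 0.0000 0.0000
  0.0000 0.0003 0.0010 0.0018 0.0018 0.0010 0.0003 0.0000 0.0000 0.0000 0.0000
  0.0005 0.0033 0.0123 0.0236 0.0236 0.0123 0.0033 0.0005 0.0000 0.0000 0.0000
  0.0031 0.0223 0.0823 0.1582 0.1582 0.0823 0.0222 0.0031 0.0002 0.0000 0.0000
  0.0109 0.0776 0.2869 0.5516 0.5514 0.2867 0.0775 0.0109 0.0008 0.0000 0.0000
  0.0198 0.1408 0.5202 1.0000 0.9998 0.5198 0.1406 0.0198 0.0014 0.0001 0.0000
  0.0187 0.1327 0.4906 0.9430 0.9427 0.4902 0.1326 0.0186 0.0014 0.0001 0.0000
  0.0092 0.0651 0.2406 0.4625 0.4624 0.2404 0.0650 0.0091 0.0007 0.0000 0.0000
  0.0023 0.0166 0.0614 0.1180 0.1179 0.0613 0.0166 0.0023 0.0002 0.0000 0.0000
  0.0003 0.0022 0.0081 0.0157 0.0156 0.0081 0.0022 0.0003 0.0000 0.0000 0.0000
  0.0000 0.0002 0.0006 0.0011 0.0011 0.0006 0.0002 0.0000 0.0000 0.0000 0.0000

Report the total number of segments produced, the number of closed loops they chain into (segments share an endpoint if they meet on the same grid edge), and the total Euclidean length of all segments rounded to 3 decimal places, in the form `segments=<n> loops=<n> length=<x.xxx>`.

cell (4,2): code 0100 → (4.683,3.000)–(5.000,2.529)
cell (4,3): code 1100 → (4.684,4.000)–(4.683,3.000)
cell (4,4): code 1000 → (5.000,4.470)–(4.684,4.000)
cell (5,1): code 0100 → (5.601,2.000)–(6.000,1.754)
cell (5,2): code 1110 → (5.000,2.529)–(5.601,2.000)
cell (5,4): code 1101 → (5.602,5.000)–(5.000,4.470)
cell (5,5): code 1000 → (6.000,5.245)–(5.602,5.000)
cell (6,1): code 0110 → (6.000,1.754)–(7.000,1.822)
cell (6,5): code 1001 → (7.000,5.177)–(6.000,5.245)
cell (7,1): code 0010 → (7.000,1.822)–(7.254,2.000)
cell (7,2): code 0111 → (7.254,2.000)–(8.000,2.840)
cell (7,4): code 1011 → (8.000,4.159)–(7.253,5.000)
cell (7,5): code 0001 → (7.253,5.000)–(7.000,5.177)
cell (8,2): code 0010 → (8.000,2.840)–(8.103,3.000)
cell (8,3): code 0011 → (8.103,3.000)–(8.103,4.000)
cell (8,4): code 0001 → (8.103,4.000)–(8.000,4.159)
total: 16 segments, chained into 1 closed loop(s), length Σ = 10.923894

segments=16 loops=1 length=10.924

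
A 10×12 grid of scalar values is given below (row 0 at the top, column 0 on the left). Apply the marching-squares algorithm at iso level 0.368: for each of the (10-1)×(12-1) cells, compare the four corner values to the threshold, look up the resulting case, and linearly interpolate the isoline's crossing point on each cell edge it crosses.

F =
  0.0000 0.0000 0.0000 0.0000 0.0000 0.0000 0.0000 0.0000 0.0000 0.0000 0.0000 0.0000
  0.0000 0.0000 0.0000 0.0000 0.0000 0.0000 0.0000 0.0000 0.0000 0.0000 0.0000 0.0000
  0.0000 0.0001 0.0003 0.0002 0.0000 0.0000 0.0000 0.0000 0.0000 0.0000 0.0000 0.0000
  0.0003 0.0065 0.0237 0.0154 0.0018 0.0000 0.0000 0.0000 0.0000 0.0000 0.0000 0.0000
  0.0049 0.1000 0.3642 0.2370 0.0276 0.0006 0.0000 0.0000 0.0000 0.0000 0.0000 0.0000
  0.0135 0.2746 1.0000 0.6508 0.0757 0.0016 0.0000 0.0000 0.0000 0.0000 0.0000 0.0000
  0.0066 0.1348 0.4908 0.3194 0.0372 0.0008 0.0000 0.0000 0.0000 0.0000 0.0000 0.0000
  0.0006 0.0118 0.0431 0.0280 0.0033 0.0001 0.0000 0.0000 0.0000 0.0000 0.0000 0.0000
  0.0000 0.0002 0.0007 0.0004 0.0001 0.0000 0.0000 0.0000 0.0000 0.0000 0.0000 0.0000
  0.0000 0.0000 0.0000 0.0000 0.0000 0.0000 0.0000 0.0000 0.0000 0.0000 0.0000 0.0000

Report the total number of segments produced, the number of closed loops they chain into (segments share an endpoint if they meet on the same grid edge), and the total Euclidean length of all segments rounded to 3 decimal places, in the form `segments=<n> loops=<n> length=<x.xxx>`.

segments=8 loops=1 length=6.853

cell (4,1): code 0100 → (4.006,2.000)–(5.000,1.129)
cell (4,2): code 1100 → (4.317,3.000)–(4.006,2.000)
cell (4,3): code 1000 → (5.000,3.492)–(4.317,3.000)
cell (5,1): code 0110 → (5.000,1.129)–(6.000,1.655)
cell (5,2): code 1011 → (6.000,2.716)–(5.853,3.000)
cell (5,3): code 0001 → (5.853,3.000)–(5.000,3.492)
cell (6,1): code 0010 → (6.000,1.655)–(6.274,2.000)
cell (6,2): code 0001 → (6.274,2.000)–(6.000,2.716)
total: 8 segments, chained into 1 closed loop(s), length Σ = 6.852899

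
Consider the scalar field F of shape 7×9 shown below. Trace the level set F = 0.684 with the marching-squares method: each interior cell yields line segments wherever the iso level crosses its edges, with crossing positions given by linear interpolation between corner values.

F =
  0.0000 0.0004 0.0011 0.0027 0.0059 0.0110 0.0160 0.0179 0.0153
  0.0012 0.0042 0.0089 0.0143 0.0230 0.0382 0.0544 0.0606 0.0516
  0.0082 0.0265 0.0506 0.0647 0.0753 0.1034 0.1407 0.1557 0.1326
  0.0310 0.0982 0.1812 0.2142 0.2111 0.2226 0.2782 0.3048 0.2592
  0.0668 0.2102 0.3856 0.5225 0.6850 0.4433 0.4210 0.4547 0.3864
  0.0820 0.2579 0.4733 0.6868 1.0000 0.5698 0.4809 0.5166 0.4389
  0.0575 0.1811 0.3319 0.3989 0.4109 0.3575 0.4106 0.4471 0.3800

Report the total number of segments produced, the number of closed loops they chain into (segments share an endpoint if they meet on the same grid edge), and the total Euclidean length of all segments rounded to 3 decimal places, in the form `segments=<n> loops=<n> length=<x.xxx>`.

cell (3,3): code 0100 → (3.998,4.000)–(4.000,3.994)
cell (3,4): code 1000 → (4.000,4.004)–(3.998,4.000)
cell (4,2): code 0100 → (4.983,3.000)–(5.000,2.987)
cell (4,3): code 1110 → (4.000,3.994)–(4.983,3.000)
cell (4,4): code 1001 → (5.000,4.735)–(4.000,4.004)
cell (5,2): code 0010 → (5.000,2.987)–(5.010,3.000)
cell (5,3): code 0011 → (5.010,3.000)–(5.536,4.000)
cell (5,4): code 0001 → (5.536,4.000)–(5.000,4.735)
total: 8 segments, chained into 1 closed loop(s), length Σ = 4.724931

segments=8 loops=1 length=4.725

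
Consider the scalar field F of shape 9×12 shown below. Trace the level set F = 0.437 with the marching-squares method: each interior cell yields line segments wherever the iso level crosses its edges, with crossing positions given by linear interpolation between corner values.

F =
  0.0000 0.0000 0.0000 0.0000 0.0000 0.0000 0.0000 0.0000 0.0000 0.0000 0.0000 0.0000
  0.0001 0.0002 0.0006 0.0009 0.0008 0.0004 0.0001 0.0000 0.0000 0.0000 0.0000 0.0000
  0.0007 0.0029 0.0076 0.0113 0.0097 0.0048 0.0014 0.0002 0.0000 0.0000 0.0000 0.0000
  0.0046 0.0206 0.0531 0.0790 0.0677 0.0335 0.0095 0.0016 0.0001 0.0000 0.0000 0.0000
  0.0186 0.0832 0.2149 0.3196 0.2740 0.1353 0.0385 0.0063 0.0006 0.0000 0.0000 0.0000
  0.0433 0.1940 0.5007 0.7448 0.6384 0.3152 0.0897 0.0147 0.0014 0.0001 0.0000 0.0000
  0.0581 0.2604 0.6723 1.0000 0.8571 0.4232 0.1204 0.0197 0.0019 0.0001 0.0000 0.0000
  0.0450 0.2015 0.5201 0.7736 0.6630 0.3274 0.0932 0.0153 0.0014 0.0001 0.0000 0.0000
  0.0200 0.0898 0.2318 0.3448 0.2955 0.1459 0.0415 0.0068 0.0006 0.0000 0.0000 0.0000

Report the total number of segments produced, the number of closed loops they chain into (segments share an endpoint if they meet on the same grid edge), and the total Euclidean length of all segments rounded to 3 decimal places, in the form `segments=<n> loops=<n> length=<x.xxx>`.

cell (4,1): code 0100 → (4.777,2.000)–(5.000,1.792)
cell (4,2): code 1100 → (4.276,3.000)–(4.777,2.000)
cell (4,3): code 1100 → (4.447,4.000)–(4.276,3.000)
cell (4,4): code 1000 → (5.000,4.623)–(4.447,4.000)
cell (5,1): code 0110 → (5.000,1.792)–(6.000,1.429)
cell (5,4): code 1001 → (6.000,4.968)–(5.000,4.623)
cell (6,1): code 0110 → (6.000,1.429)–(7.000,1.739)
cell (6,4): code 1001 → (7.000,4.673)–(6.000,4.968)
cell (7,1): code 0010 → (7.000,1.739)–(7.288,2.000)
cell (7,2): code 0011 → (7.288,2.000)–(7.785,3.000)
cell (7,3): code 0011 → (7.785,3.000)–(7.615,4.000)
cell (7,4): code 0001 → (7.615,4.000)–(7.000,4.673)
total: 12 segments, chained into 1 closed loop(s), length Σ = 10.913759

segments=12 loops=1 length=10.914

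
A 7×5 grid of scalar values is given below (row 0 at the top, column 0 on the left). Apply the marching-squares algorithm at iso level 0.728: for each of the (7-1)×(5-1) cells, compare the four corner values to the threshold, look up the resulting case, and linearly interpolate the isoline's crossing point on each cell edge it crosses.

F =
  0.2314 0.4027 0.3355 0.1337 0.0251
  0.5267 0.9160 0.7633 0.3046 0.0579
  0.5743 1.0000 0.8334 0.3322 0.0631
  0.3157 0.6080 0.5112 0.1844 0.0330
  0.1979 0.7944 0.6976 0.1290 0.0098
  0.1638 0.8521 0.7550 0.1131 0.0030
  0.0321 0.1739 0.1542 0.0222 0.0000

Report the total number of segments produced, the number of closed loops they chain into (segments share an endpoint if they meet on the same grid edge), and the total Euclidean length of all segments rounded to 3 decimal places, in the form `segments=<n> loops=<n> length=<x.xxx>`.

segments=16 loops=2 length=10.741

cell (0,0): code 0100 → (0.634,1.000)–(1.000,0.517)
cell (0,1): code 1100 → (0.917,2.000)–(0.634,1.000)
cell (0,2): code 1000 → (1.000,2.077)–(0.917,2.000)
cell (1,0): code 0110 → (1.000,0.517)–(2.000,0.361)
cell (1,2): code 1001 → (2.000,2.210)–(1.000,2.077)
cell (2,0): code 0010 → (2.000,0.361)–(2.694,1.000)
cell (2,1): code 0011 → (2.694,1.000)–(2.327,2.000)
cell (2,2): code 0001 → (2.327,2.000)–(2.000,2.210)
cell (3,0): code 0100 → (3.644,1.000)–(4.000,0.889)
cell (3,1): code 1000 → (4.000,1.686)–(3.644,1.000)
cell (4,0): code 0110 → (4.000,0.889)–(5.000,0.820)
cell (4,1): code 1101 → (4.530,2.000)–(4.000,1.686)
cell (4,2): code 1000 → (5.000,2.042)–(4.530,2.000)
cell (5,0): code 0010 → (5.000,0.820)–(5.183,1.000)
cell (5,1): code 0011 → (5.183,1.000)–(5.045,2.000)
cell (5,2): code 0001 → (5.045,2.000)–(5.000,2.042)
total: 16 segments, chained into 2 closed loop(s), length Σ = 10.741059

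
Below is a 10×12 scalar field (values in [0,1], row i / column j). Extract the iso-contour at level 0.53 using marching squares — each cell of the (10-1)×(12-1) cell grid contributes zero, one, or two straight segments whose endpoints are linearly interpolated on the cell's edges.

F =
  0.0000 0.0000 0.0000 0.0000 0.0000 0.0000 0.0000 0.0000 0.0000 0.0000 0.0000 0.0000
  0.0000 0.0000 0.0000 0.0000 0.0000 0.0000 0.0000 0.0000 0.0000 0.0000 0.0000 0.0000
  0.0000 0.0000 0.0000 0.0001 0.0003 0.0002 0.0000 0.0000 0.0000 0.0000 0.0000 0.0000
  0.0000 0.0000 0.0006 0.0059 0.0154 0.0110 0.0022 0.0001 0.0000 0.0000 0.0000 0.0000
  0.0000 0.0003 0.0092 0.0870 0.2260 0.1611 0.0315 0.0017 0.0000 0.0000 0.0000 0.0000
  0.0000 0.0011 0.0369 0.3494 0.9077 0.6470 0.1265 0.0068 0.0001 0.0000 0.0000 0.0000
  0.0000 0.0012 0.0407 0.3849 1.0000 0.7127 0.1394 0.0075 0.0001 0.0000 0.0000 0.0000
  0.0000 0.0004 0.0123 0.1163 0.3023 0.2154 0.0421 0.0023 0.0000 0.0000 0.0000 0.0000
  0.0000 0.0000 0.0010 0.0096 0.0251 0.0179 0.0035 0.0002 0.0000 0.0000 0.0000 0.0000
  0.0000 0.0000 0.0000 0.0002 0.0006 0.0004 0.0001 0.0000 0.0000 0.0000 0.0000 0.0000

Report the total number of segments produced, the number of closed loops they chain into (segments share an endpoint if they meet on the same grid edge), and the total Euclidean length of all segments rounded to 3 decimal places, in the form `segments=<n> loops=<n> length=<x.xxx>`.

cell (4,3): code 0100 → (4.446,4.000)–(5.000,3.323)
cell (4,4): code 1100 → (4.759,5.000)–(4.446,4.000)
cell (4,5): code 1000 → (5.000,5.225)–(4.759,5.000)
cell (5,3): code 0110 → (5.000,3.323)–(6.000,3.236)
cell (5,5): code 1001 → (6.000,5.319)–(5.000,5.225)
cell (6,3): code 0010 → (6.000,3.236)–(6.674,4.000)
cell (6,4): code 0011 → (6.674,4.000)–(6.367,5.000)
cell (6,5): code 0001 → (6.367,5.000)–(6.000,5.319)
total: 8 segments, chained into 1 closed loop(s), length Σ = 6.810835

segments=8 loops=1 length=6.811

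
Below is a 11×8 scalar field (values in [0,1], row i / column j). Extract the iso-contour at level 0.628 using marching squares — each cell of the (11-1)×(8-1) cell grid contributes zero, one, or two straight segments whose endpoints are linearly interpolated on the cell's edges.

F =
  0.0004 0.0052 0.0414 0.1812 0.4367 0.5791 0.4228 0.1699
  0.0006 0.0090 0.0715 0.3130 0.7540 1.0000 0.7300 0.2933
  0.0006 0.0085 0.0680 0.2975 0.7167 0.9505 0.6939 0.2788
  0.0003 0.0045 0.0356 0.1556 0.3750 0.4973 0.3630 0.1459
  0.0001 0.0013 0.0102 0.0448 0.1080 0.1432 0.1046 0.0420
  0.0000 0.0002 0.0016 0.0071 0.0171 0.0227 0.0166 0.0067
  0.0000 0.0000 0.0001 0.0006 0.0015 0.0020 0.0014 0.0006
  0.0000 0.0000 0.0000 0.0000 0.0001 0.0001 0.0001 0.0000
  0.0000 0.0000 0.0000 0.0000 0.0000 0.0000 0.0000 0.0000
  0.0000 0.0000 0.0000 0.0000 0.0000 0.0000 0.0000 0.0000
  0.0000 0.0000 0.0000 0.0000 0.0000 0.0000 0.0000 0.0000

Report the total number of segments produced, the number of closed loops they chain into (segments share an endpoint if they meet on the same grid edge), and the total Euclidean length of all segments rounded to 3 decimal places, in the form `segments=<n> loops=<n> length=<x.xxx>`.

cell (0,3): code 0100 → (0.603,4.000)–(1.000,3.714)
cell (0,4): code 1100 → (0.116,5.000)–(0.603,4.000)
cell (0,5): code 1100 → (0.668,6.000)–(0.116,5.000)
cell (0,6): code 1000 → (1.000,6.234)–(0.668,6.000)
cell (1,3): code 0110 → (1.000,3.714)–(2.000,3.788)
cell (1,6): code 1001 → (2.000,6.159)–(1.000,6.234)
cell (2,3): code 0010 → (2.000,3.788)–(2.260,4.000)
cell (2,4): code 0011 → (2.260,4.000)–(2.712,5.000)
cell (2,5): code 0011 → (2.712,5.000)–(2.199,6.000)
cell (2,6): code 0001 → (2.199,6.000)–(2.000,6.159)
total: 10 segments, chained into 1 closed loop(s), length Σ = 7.965651

segments=10 loops=1 length=7.966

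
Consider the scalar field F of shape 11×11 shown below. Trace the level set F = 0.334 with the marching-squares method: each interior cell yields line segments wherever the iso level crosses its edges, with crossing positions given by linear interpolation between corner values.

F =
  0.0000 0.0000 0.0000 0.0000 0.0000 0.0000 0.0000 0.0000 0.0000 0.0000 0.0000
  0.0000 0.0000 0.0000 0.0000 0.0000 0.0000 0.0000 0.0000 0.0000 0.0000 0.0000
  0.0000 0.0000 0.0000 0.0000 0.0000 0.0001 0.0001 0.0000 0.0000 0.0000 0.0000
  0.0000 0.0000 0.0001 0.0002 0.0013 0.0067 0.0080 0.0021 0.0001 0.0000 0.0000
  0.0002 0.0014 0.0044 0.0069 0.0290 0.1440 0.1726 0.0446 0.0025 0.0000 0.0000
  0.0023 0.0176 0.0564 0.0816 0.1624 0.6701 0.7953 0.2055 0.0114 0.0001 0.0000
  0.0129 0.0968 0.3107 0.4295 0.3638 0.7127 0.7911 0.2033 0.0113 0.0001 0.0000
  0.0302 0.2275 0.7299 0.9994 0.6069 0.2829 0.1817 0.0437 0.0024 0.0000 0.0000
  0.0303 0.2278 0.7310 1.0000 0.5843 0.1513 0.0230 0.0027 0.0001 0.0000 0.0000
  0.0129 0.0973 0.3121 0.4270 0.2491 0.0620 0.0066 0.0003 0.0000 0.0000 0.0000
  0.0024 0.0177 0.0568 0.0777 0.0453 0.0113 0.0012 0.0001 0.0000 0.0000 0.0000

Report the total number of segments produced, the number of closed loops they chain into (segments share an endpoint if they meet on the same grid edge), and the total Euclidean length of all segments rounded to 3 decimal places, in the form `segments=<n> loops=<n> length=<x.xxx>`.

cell (4,4): code 0100 → (4.361,5.000)–(5.000,4.338)
cell (4,5): code 1100 → (4.259,6.000)–(4.361,5.000)
cell (4,6): code 1000 → (5.000,6.782)–(4.259,6.000)
cell (5,2): code 0100 → (5.725,3.000)–(6.000,2.196)
cell (5,3): code 1100 → (5.852,4.000)–(5.725,3.000)
cell (5,4): code 1110 → (5.000,4.338)–(5.852,4.000)
cell (5,6): code 1001 → (6.000,6.778)–(5.000,6.782)
cell (6,1): code 0100 → (6.056,2.000)–(7.000,1.212)
cell (6,2): code 1110 → (6.000,2.196)–(6.056,2.000)
cell (6,4): code 1011 → (7.000,4.842)–(6.881,5.000)
cell (6,5): code 0011 → (6.881,5.000)–(6.750,6.000)
cell (6,6): code 0001 → (6.750,6.000)–(6.000,6.778)
cell (7,1): code 0110 → (7.000,1.212)–(8.000,1.211)
cell (7,4): code 1001 → (8.000,4.578)–(7.000,4.842)
cell (8,1): code 0010 → (8.000,1.211)–(8.948,2.000)
cell (8,2): code 0111 → (8.948,2.000)–(9.000,2.191)
cell (8,3): code 1011 → (9.000,3.523)–(8.747,4.000)
cell (8,4): code 0001 → (8.747,4.000)–(8.000,4.578)
cell (9,2): code 0010 → (9.000,2.191)–(9.266,3.000)
cell (9,3): code 0001 → (9.266,3.000)–(9.000,3.523)
total: 20 segments, chained into 1 closed loop(s), length Σ = 16.885279

segments=20 loops=1 length=16.885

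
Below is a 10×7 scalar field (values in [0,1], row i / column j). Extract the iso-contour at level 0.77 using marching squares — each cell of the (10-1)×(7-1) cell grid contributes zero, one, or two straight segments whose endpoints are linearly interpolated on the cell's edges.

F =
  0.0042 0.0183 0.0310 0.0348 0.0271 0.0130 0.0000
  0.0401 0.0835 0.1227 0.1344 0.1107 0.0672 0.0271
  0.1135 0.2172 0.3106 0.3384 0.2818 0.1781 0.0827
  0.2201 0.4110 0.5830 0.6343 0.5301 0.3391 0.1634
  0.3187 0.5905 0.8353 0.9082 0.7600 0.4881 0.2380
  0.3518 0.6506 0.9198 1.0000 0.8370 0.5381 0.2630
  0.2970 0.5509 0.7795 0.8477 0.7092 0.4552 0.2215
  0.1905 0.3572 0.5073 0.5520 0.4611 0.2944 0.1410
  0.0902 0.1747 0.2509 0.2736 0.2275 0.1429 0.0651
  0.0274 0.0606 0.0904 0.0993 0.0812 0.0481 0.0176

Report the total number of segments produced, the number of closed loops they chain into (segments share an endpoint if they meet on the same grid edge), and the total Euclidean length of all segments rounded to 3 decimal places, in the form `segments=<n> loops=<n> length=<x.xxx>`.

segments=12 loops=1 length=8.589

cell (3,1): code 0100 → (3.741,2.000)–(4.000,1.733)
cell (3,2): code 1100 → (3.495,3.000)–(3.741,2.000)
cell (3,3): code 1000 → (4.000,3.933)–(3.495,3.000)
cell (4,1): code 0110 → (4.000,1.733)–(5.000,1.444)
cell (4,3): code 1101 → (4.130,4.000)–(4.000,3.933)
cell (4,4): code 1000 → (5.000,4.224)–(4.130,4.000)
cell (5,1): code 0110 → (5.000,1.444)–(6.000,1.958)
cell (5,3): code 1011 → (6.000,3.561)–(5.524,4.000)
cell (5,4): code 0001 → (5.524,4.000)–(5.000,4.224)
cell (6,1): code 0010 → (6.000,1.958)–(6.035,2.000)
cell (6,2): code 0011 → (6.035,2.000)–(6.263,3.000)
cell (6,3): code 0001 → (6.263,3.000)–(6.000,3.561)
total: 12 segments, chained into 1 closed loop(s), length Σ = 8.589399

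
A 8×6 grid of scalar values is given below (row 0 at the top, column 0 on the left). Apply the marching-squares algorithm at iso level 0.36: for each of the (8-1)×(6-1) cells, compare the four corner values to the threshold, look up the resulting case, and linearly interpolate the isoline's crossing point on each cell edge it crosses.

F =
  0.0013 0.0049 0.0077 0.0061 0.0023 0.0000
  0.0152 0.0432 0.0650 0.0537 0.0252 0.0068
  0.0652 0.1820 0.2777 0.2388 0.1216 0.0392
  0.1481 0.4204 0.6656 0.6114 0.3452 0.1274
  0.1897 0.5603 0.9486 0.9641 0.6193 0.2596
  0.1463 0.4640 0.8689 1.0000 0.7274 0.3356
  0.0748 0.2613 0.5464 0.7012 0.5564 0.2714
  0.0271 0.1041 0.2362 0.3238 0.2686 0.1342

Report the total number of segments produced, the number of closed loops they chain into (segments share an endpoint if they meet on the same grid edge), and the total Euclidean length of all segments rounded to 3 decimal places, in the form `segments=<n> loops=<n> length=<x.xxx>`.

cell (2,0): code 0100 → (2.747,1.000)–(3.000,0.778)
cell (2,1): code 1100 → (2.212,2.000)–(2.747,1.000)
cell (2,2): code 1100 → (2.325,3.000)–(2.212,2.000)
cell (2,3): code 1000 → (3.000,3.944)–(2.325,3.000)
cell (3,0): code 0110 → (3.000,0.778)–(4.000,0.460)
cell (3,3): code 1101 → (3.054,4.000)–(3.000,3.944)
cell (3,4): code 1000 → (4.000,4.721)–(3.054,4.000)
cell (4,0): code 0110 → (4.000,0.460)–(5.000,0.673)
cell (4,4): code 1001 → (5.000,4.938)–(4.000,4.721)
cell (5,0): code 0010 → (5.000,0.673)–(5.513,1.000)
cell (5,1): code 0111 → (5.513,1.000)–(6.000,1.346)
cell (5,4): code 1001 → (6.000,4.689)–(5.000,4.938)
cell (6,1): code 0010 → (6.000,1.346)–(6.601,2.000)
cell (6,2): code 0011 → (6.601,2.000)–(6.904,3.000)
cell (6,3): code 0011 → (6.904,3.000)–(6.682,4.000)
cell (6,4): code 0001 → (6.682,4.000)–(6.000,4.689)
total: 16 segments, chained into 1 closed loop(s), length Σ = 14.163317

segments=16 loops=1 length=14.163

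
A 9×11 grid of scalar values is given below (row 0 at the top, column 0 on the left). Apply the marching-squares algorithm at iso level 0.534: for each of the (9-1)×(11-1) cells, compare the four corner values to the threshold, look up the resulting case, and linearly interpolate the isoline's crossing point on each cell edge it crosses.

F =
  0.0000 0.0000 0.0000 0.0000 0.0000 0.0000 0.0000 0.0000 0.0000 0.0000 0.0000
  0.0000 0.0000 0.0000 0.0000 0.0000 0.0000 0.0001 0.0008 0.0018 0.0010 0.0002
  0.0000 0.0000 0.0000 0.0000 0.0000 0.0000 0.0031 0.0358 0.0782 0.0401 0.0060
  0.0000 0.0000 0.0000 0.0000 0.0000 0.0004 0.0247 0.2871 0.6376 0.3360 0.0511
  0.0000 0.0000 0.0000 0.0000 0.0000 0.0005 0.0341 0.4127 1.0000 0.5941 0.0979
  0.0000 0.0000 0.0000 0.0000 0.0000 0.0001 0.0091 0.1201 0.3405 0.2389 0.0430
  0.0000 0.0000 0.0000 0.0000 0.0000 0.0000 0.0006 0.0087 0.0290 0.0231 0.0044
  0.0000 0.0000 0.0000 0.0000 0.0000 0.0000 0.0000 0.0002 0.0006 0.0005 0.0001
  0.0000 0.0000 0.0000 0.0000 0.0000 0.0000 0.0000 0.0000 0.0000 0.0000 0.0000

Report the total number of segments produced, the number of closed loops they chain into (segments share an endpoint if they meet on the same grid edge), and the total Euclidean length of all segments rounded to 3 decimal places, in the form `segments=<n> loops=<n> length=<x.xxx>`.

cell (2,7): code 0100 → (2.815,8.000)–(3.000,7.704)
cell (2,8): code 1000 → (3.000,8.344)–(2.815,8.000)
cell (3,7): code 0110 → (3.000,7.704)–(4.000,7.207)
cell (3,8): code 1101 → (3.767,9.000)–(3.000,8.344)
cell (3,9): code 1000 → (4.000,9.121)–(3.767,9.000)
cell (4,7): code 0010 → (4.000,7.207)–(4.707,8.000)
cell (4,8): code 0011 → (4.707,8.000)–(4.169,9.000)
cell (4,9): code 0001 → (4.169,9.000)–(4.000,9.121)
total: 8 segments, chained into 1 closed loop(s), length Σ = 5.534128

segments=8 loops=1 length=5.534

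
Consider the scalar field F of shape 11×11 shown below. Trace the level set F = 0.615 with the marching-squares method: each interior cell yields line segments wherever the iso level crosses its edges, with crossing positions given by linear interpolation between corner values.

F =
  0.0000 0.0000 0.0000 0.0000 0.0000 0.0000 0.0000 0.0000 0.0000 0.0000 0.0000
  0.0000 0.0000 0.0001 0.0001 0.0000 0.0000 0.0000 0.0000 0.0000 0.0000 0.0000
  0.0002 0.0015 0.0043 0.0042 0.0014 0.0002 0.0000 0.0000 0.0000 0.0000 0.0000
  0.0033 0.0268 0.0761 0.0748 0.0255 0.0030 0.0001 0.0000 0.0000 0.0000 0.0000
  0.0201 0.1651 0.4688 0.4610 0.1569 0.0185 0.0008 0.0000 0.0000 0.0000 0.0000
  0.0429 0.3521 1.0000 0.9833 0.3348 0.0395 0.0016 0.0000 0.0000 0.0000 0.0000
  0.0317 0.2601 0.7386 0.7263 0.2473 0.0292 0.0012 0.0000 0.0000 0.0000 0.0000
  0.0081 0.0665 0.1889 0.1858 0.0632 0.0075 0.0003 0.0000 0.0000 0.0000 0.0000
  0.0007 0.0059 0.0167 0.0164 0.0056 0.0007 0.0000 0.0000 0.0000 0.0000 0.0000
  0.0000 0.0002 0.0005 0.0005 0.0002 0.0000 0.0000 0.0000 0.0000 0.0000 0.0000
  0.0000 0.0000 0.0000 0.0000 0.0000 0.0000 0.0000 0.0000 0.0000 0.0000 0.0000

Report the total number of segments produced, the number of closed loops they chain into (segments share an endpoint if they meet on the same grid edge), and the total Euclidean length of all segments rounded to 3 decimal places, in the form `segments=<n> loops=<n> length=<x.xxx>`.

cell (4,1): code 0100 → (4.275,2.000)–(5.000,1.406)
cell (4,2): code 1100 → (4.295,3.000)–(4.275,2.000)
cell (4,3): code 1000 → (5.000,3.568)–(4.295,3.000)
cell (5,1): code 0110 → (5.000,1.406)–(6.000,1.742)
cell (5,3): code 1001 → (6.000,3.232)–(5.000,3.568)
cell (6,1): code 0010 → (6.000,1.742)–(6.225,2.000)
cell (6,2): code 0011 → (6.225,2.000)–(6.206,3.000)
cell (6,3): code 0001 → (6.206,3.000)–(6.000,3.232)
total: 8 segments, chained into 1 closed loop(s), length Σ = 6.605669

segments=8 loops=1 length=6.606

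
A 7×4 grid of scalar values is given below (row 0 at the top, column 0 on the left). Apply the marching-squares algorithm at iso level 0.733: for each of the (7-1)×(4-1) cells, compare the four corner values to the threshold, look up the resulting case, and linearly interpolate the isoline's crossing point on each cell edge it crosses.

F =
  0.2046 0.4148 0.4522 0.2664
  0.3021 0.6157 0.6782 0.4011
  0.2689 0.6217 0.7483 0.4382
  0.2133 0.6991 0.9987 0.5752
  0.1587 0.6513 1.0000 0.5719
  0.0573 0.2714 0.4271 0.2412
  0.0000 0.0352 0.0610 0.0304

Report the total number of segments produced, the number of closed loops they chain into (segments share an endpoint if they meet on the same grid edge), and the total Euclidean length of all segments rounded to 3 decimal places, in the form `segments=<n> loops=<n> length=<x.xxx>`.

cell (1,1): code 0100 → (1.782,2.000)–(2.000,1.879)
cell (1,2): code 1000 → (2.000,2.049)–(1.782,2.000)
cell (2,1): code 0110 → (2.000,1.879)–(3.000,1.113)
cell (2,2): code 1001 → (3.000,2.627)–(2.000,2.049)
cell (3,1): code 0110 → (3.000,1.113)–(4.000,1.234)
cell (3,2): code 1001 → (4.000,2.624)–(3.000,2.627)
cell (4,1): code 0010 → (4.000,1.234)–(4.466,2.000)
cell (4,2): code 0001 → (4.466,2.000)–(4.000,2.624)
total: 8 segments, chained into 1 closed loop(s), length Σ = 6.570247

segments=8 loops=1 length=6.570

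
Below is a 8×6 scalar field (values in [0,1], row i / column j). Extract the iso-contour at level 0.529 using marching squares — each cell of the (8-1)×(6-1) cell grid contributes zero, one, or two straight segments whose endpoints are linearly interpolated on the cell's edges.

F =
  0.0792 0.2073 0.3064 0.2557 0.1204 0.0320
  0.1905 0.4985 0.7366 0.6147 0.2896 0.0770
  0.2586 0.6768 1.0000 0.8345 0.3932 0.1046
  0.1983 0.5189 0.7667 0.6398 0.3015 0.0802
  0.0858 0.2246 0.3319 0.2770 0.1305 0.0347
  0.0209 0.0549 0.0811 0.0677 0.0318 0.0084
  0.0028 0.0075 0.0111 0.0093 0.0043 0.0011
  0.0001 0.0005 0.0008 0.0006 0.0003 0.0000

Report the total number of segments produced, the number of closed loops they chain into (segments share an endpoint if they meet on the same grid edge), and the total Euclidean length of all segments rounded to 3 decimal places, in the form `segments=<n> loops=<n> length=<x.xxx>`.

segments=12 loops=1 length=9.306

cell (0,1): code 0100 → (0.517,2.000)–(1.000,1.128)
cell (0,2): code 1100 → (0.761,3.000)–(0.517,2.000)
cell (0,3): code 1000 → (1.000,3.264)–(0.761,3.000)
cell (1,0): code 0100 → (1.171,1.000)–(2.000,0.647)
cell (1,1): code 1110 → (1.000,1.128)–(1.171,1.000)
cell (1,3): code 1001 → (2.000,3.692)–(1.000,3.264)
cell (2,0): code 0010 → (2.000,0.647)–(2.936,1.000)
cell (2,1): code 0111 → (2.936,1.000)–(3.000,1.041)
cell (2,3): code 1001 → (3.000,3.328)–(2.000,3.692)
cell (3,1): code 0010 → (3.000,1.041)–(3.547,2.000)
cell (3,2): code 0011 → (3.547,2.000)–(3.305,3.000)
cell (3,3): code 0001 → (3.305,3.000)–(3.000,3.328)
total: 12 segments, chained into 1 closed loop(s), length Σ = 9.305750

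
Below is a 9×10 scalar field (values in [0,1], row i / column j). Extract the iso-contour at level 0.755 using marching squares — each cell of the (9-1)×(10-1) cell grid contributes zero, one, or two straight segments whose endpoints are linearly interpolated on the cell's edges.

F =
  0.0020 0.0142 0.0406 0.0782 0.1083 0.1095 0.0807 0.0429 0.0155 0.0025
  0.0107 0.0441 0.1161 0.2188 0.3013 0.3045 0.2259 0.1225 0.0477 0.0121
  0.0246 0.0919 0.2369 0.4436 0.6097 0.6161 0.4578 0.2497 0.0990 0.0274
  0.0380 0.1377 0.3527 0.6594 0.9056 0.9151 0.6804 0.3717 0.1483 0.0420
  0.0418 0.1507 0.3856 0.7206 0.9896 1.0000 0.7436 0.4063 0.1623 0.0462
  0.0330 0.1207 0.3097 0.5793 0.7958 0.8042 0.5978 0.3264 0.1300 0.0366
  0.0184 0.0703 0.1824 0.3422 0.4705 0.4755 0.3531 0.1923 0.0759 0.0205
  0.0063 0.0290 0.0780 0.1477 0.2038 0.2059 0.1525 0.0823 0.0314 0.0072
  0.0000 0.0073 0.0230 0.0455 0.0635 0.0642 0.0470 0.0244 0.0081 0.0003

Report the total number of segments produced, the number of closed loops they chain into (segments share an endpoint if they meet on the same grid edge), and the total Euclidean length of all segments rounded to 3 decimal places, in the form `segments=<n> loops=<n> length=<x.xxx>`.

segments=10 loops=1 length=8.683

cell (2,3): code 0100 → (2.491,4.000)–(3.000,3.388)
cell (2,4): code 1100 → (2.465,5.000)–(2.491,4.000)
cell (2,5): code 1000 → (3.000,5.682)–(2.465,5.000)
cell (3,3): code 0110 → (3.000,3.388)–(4.000,3.128)
cell (3,5): code 1001 → (4.000,5.956)–(3.000,5.682)
cell (4,3): code 0110 → (4.000,3.128)–(5.000,3.812)
cell (4,5): code 1001 → (5.000,5.238)–(4.000,5.956)
cell (5,3): code 0010 → (5.000,3.812)–(5.125,4.000)
cell (5,4): code 0011 → (5.125,4.000)–(5.150,5.000)
cell (5,5): code 0001 → (5.150,5.000)–(5.000,5.238)
total: 10 segments, chained into 1 closed loop(s), length Σ = 8.683427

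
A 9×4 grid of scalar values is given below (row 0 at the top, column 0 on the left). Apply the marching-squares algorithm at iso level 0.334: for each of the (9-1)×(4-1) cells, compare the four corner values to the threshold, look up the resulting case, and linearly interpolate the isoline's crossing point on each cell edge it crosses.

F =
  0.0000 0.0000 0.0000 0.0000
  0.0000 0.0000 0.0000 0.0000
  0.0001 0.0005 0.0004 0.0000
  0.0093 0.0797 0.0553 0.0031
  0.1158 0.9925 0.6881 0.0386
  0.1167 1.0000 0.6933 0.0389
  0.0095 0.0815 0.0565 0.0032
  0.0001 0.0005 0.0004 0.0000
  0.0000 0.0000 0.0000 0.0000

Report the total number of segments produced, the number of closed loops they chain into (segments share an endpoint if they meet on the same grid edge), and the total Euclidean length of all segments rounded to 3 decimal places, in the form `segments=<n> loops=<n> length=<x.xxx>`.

segments=8 loops=1 length=7.682

cell (3,0): code 0100 → (3.279,1.000)–(4.000,0.249)
cell (3,1): code 1100 → (3.440,2.000)–(3.279,1.000)
cell (3,2): code 1000 → (4.000,2.545)–(3.440,2.000)
cell (4,0): code 0110 → (4.000,0.249)–(5.000,0.246)
cell (4,2): code 1001 → (5.000,2.549)–(4.000,2.545)
cell (5,0): code 0010 → (5.000,0.246)–(5.725,1.000)
cell (5,1): code 0011 → (5.725,1.000)–(5.564,2.000)
cell (5,2): code 0001 → (5.564,2.000)–(5.000,2.549)
total: 8 segments, chained into 1 closed loop(s), length Σ = 7.681923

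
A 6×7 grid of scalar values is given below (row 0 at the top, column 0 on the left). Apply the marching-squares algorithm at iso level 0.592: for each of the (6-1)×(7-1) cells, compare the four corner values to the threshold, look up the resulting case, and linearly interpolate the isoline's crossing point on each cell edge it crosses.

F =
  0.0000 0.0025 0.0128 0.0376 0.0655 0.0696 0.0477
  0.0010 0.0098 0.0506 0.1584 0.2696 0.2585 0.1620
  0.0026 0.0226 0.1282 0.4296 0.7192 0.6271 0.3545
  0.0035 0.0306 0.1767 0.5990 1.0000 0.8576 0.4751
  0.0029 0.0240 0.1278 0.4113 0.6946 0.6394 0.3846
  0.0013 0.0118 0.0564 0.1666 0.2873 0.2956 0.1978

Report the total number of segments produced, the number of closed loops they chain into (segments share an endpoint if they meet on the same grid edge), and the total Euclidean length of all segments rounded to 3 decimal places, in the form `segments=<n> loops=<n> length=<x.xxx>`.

segments=12 loops=1 length=8.001

cell (1,3): code 0100 → (1.717,4.000)–(2.000,3.561)
cell (1,4): code 1100 → (1.905,5.000)–(1.717,4.000)
cell (1,5): code 1000 → (2.000,5.129)–(1.905,5.000)
cell (2,2): code 0100 → (2.959,3.000)–(3.000,2.983)
cell (2,3): code 1110 → (2.000,3.561)–(2.959,3.000)
cell (2,5): code 1001 → (3.000,5.694)–(2.000,5.129)
cell (3,2): code 0010 → (3.000,2.983)–(3.037,3.000)
cell (3,3): code 0111 → (3.037,3.000)–(4.000,3.638)
cell (3,5): code 1001 → (4.000,5.186)–(3.000,5.694)
cell (4,3): code 0010 → (4.000,3.638)–(4.252,4.000)
cell (4,4): code 0011 → (4.252,4.000)–(4.138,5.000)
cell (4,5): code 0001 → (4.138,5.000)–(4.000,5.186)
total: 12 segments, chained into 1 closed loop(s), length Σ = 8.000735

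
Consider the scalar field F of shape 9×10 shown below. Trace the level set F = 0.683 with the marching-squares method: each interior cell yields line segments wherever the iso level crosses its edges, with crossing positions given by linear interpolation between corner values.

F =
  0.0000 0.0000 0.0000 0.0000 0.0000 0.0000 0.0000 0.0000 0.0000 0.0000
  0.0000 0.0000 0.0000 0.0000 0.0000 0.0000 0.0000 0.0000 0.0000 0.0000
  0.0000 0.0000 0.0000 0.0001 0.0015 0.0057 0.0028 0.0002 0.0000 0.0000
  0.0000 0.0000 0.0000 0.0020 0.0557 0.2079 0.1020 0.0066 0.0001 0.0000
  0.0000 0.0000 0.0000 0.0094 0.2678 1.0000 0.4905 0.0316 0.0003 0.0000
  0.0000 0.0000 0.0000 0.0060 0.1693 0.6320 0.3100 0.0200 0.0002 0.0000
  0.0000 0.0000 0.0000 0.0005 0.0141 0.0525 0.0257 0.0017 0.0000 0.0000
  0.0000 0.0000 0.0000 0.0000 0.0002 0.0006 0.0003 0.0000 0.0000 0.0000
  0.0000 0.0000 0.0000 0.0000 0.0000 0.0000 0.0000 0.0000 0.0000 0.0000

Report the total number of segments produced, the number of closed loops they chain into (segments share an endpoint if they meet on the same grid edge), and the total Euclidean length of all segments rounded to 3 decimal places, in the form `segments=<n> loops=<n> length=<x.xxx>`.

cell (3,4): code 0100 → (3.600,5.000)–(4.000,4.567)
cell (3,5): code 1000 → (4.000,5.622)–(3.600,5.000)
cell (4,4): code 0010 → (4.000,4.567)–(4.861,5.000)
cell (4,5): code 0001 → (4.861,5.000)–(4.000,5.622)
total: 4 segments, chained into 1 closed loop(s), length Σ = 3.356052

segments=4 loops=1 length=3.356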